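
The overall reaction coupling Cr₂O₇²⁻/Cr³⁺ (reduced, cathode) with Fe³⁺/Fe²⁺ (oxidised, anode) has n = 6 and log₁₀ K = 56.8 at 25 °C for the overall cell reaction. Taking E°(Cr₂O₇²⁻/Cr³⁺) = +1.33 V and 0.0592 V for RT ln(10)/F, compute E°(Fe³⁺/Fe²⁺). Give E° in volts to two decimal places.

E°cell = (0.0592/n)·log K = (0.0592/6)(56.8) = +0.560 V.
Since Cr₂O₇²⁻/Cr³⁺ is the cathode and Fe³⁺/Fe²⁺ the anode, E°cell = E°(Cr₂O₇²⁻/Cr³⁺) − E°(Fe³⁺/Fe²⁺).
So E°(Fe³⁺/Fe²⁺) = E°(Cr₂O₇²⁻/Cr³⁺) − E°cell = (+1.33) − (+0.560) = +0.77 V.

+0.77 V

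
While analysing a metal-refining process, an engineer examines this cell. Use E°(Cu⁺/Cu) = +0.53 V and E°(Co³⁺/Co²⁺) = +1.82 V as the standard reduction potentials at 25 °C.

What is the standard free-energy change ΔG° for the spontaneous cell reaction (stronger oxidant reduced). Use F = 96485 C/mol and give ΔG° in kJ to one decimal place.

-124.5 kJ

Co³⁺/Co²⁺ (E° = +1.82 V) is the cathode; Cu⁺/Cu (E° = +0.53 V) is the anode, so E°cell = +1.29 V.
Balancing electrons gives n = 1 (lcm of 1 and 1).
ΔG° = −nFE° = −(1)(96485)(+1.29) = -124,466 J = -124.5 kJ.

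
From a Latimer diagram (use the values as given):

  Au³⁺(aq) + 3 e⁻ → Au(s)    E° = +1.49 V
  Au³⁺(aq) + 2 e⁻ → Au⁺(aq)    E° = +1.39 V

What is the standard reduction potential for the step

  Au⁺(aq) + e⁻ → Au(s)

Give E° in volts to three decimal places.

Sequential free energies add, so n₃E°₃ = n₁E°₁ + n₂E°₂.
With n₃ = 3, and the known step contributing 2×(+1.39) V, the unknown satisfies 1·E° = 3×(+1.49) − 2×(+1.39) = +1.690.
E° = +1.690 / 1 = +1.690 V.

+1.690 V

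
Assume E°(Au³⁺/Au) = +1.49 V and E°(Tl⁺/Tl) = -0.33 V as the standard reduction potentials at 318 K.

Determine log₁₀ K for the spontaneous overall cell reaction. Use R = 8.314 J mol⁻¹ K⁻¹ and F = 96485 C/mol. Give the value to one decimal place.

Cathode: Au³⁺/Au; anode: Tl⁺/Tl. E°cell = (+1.49) − (-0.33) = +1.82 V, with n = 3.
ΔG° = −nFE° = −RT ln K, so ln K = nFE°/(RT) = (3)(96485)(+1.82) / ((8.314)(318)) = 199.258.
log₁₀ K = 199.258 / ln 10 = 86.5.

86.5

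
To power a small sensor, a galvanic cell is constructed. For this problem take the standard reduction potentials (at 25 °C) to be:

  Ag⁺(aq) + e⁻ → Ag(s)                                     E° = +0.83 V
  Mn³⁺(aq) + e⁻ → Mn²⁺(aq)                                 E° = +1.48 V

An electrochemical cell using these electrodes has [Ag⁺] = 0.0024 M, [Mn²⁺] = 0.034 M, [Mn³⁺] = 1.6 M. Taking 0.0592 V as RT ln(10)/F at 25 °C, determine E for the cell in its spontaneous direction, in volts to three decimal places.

+0.904 V

Mn³⁺/Mn²⁺ is the cathode (higher E°), Ag⁺/Ag the anode: E°cell = +1.48 − (+0.83) = +0.65 V, n = 1.
Overall: Mn³⁺(aq) + Ag(s) → Mn²⁺(aq) + Ag⁺(aq)
Q = [Mn²⁺]·[Ag⁺] / ([Mn³⁺]); log Q = -4.292.
E = E° − (0.0592/n) log Q = +0.65 − (0.0592/1)(-4.292) = +0.904 V.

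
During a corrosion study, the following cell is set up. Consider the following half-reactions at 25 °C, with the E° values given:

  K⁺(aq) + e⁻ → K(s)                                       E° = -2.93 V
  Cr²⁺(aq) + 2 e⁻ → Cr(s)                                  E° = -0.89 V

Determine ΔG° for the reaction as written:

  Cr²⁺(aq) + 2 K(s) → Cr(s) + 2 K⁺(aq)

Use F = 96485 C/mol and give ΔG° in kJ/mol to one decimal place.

-393.7 kJ/mol

As written, Cr²⁺/Cr is reduced (cathode) and K⁺/K is oxidised (anode), so E°cell = (-0.89) − (-2.93) = +2.04 V.
Balancing electrons gives n = 2.
ΔG° = −nFE° = −(2)(96485)(+2.04) = -393,659 J = -393.7 kJ/mol.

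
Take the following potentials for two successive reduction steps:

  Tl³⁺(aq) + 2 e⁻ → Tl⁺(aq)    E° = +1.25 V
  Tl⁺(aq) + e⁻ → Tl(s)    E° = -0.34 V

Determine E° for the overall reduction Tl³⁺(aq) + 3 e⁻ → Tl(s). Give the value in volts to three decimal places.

Standard free energies of sequential steps add: ΔG°₃ = ΔG°₁ + ΔG°₂, so n₃E°₃ = n₁E°₁ + n₂E°₂.
E°₃ = (2×+1.25 + 1×-0.34) / 3 = (+2.160) / 3 = +0.720 V.

+0.720 V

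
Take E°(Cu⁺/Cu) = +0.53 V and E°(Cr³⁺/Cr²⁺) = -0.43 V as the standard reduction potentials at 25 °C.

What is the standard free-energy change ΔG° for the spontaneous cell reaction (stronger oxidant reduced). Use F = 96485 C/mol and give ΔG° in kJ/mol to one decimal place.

Cu⁺/Cu (E° = +0.53 V) is the cathode; Cr³⁺/Cr²⁺ (E° = -0.43 V) is the anode, so E°cell = +0.96 V.
Balancing electrons gives n = 1 (lcm of 1 and 1).
ΔG° = −nFE° = −(1)(96485)(+0.96) = -92,626 J = -92.6 kJ/mol.

-92.6 kJ/mol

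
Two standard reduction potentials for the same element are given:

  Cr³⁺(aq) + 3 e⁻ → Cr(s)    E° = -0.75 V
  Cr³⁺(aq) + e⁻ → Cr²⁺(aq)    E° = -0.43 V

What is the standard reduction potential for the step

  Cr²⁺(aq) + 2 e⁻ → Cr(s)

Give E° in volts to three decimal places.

Sequential free energies add, so n₃E°₃ = n₁E°₁ + n₂E°₂.
With n₃ = 3, and the known step contributing 1×(-0.43) V, the unknown satisfies 2·E° = 3×(-0.75) − 1×(-0.43) = -1.820.
E° = -1.820 / 2 = -0.910 V.

-0.910 V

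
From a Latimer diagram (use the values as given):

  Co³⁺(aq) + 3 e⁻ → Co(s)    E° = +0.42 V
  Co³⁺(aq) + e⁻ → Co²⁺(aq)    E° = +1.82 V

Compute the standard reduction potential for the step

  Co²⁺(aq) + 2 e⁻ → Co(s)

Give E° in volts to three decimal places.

-0.280 V

Sequential free energies add, so n₃E°₃ = n₁E°₁ + n₂E°₂.
With n₃ = 3, and the known step contributing 1×(+1.82) V, the unknown satisfies 2·E° = 3×(+0.42) − 1×(+1.82) = -0.560.
E° = -0.560 / 2 = -0.280 V.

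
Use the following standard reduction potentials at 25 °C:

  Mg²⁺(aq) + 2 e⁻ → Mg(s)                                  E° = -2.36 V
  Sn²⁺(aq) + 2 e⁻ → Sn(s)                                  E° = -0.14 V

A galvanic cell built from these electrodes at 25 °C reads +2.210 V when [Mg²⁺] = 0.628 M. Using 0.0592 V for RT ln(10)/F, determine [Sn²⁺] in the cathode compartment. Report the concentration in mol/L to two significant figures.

Sn²⁺/Sn is the cathode, Mg²⁺/Mg the anode: E°cell = +2.22 V, n = 2.
Overall reaction: Sn²⁺(aq) + Mg(s) → Sn(s) + Mg²⁺(aq); Q = [Mg²⁺]^1/[Sn²⁺]^1.
From E = E° − (0.0592/n) log Q: log Q = (E° − E)·n/0.0592 = (+2.22 − (+2.210))·2/0.0592 = 0.3378.
So 1·log[Sn²⁺] = 1·log(0.628) − log Q = -0.2020 − (0.3378) = -0.5398; [Sn²⁺] = 10^(-0.5398) ≈ 0.29 M.

0.29 M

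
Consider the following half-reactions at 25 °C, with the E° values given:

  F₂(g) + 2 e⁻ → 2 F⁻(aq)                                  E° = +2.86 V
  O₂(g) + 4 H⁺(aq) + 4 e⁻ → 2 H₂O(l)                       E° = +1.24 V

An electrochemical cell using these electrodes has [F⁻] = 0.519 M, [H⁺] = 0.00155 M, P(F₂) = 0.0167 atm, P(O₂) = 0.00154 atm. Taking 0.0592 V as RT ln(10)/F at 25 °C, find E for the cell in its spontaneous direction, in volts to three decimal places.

F₂/F⁻ is the cathode (higher E°), O₂/H₂O the anode: E°cell = +2.86 − (+1.24) = +1.62 V, n = 4.
Overall: 2 F₂(g) + 2 H₂O(l) → 4 F⁻(aq) + O₂(g) + 4 H⁺(aq)
Q = [F⁻]^4·P(O₂)·[H⁺]^4 / (P(F₂)^2); log Q = -11.636.
E = E° − (0.0592/n) log Q = +1.62 − (0.0592/4)(-11.636) = +1.792 V.

+1.792 V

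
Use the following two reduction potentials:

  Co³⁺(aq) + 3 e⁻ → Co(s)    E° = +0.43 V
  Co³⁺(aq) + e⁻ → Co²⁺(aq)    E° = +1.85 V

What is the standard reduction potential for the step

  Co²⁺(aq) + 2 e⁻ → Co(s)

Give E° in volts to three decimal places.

-0.280 V

Sequential free energies add, so n₃E°₃ = n₁E°₁ + n₂E°₂.
With n₃ = 3, and the known step contributing 1×(+1.85) V, the unknown satisfies 2·E° = 3×(+0.43) − 1×(+1.85) = -0.560.
E° = -0.560 / 2 = -0.280 V.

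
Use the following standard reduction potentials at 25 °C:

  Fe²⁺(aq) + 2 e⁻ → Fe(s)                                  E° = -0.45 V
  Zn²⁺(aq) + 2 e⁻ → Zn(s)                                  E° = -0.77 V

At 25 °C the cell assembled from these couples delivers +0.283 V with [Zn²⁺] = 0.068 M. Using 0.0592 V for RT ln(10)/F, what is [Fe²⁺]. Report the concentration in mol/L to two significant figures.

Fe²⁺/Fe is the cathode, Zn²⁺/Zn the anode: E°cell = +0.32 V, n = 2.
Overall reaction: Fe²⁺(aq) + Zn(s) → Fe(s) + Zn²⁺(aq); Q = [Zn²⁺]^1/[Fe²⁺]^1.
From E = E° − (0.0592/n) log Q: log Q = (E° − E)·n/0.0592 = (+0.32 − (+0.283))·2/0.0592 = 1.2500.
So 1·log[Fe²⁺] = 1·log(0.068) − log Q = -1.1675 − (1.2500) = -2.4175; [Fe²⁺] = 10^(-2.4175) ≈ 0.0038 M.

0.0038 M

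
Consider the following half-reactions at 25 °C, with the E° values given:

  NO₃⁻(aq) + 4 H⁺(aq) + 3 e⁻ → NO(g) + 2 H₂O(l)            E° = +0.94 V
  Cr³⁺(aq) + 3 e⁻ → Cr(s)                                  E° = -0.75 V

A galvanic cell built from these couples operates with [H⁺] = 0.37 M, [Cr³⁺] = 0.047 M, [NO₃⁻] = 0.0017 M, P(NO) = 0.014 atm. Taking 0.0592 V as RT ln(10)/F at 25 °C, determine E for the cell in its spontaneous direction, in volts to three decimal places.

NO₃⁻/NO is the cathode (higher E°), Cr³⁺/Cr the anode: E°cell = +0.94 − (-0.75) = +1.69 V, n = 3.
Overall: NO₃⁻(aq) + 4 H⁺(aq) + Cr(s) → NO(g) + 2 H₂O(l) + Cr³⁺(aq)
Q = P(NO)·[Cr³⁺] / ([NO₃⁻]·[H⁺]^4); log Q = 1.315.
E = E° − (0.0592/n) log Q = +1.69 − (0.0592/3)(1.315) = +1.664 V.

+1.664 V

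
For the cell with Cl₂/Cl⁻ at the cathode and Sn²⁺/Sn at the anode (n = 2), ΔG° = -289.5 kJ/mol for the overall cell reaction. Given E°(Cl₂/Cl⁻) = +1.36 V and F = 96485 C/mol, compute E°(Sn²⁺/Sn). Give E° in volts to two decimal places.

E°cell = −ΔG°/(nF) = −(-289.5×10³)/((2)(96485)) = +1.500 V.
Since Cl₂/Cl⁻ is the cathode and Sn²⁺/Sn the anode, E°cell = E°(Cl₂/Cl⁻) − E°(Sn²⁺/Sn).
So E°(Sn²⁺/Sn) = E°(Cl₂/Cl⁻) − E°cell = (+1.36) − (+1.500) = -0.14 V.

-0.14 V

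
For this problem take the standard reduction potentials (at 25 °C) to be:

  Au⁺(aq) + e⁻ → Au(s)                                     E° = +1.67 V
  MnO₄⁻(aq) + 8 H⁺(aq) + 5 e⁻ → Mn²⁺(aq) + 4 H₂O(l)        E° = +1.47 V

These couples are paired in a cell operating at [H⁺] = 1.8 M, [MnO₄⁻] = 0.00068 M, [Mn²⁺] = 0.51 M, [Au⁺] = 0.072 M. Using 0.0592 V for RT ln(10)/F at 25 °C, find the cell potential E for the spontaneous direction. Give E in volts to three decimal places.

+0.142 V

Au⁺/Au is the cathode (higher E°), MnO₄⁻/Mn²⁺ the anode: E°cell = +1.67 − (+1.47) = +0.20 V, n = 5.
Overall: 5 Au⁺(aq) + Mn²⁺(aq) + 4 H₂O(l) → 5 Au(s) + MnO₄⁻(aq) + 8 H⁺(aq)
Q = [MnO₄⁻]·[H⁺]^8 / ([Au⁺]^5·[Mn²⁺]); log Q = 4.880.
E = E° − (0.0592/n) log Q = +0.20 − (0.0592/5)(4.880) = +0.142 V.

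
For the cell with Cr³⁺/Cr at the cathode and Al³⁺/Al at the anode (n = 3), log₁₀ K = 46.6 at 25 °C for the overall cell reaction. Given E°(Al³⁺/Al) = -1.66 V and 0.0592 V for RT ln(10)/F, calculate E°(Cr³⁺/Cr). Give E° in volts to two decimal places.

E°cell = (0.0592/n)·log K = (0.0592/3)(46.6) = +0.920 V.
Since Cr³⁺/Cr is the cathode and Al³⁺/Al the anode, E°cell = E°(Cr³⁺/Cr) − E°(Al³⁺/Al).
So E°(Cr³⁺/Cr) = E°cell + E°(Al³⁺/Al) = +0.920 + (-1.66) = -0.74 V.

-0.74 V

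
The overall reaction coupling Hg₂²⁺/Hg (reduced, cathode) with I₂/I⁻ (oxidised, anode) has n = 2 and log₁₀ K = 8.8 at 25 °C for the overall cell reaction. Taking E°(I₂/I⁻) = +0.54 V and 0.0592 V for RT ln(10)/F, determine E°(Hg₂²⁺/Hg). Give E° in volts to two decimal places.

+0.80 V

E°cell = (0.0592/n)·log K = (0.0592/2)(8.8) = +0.260 V.
Since Hg₂²⁺/Hg is the cathode and I₂/I⁻ the anode, E°cell = E°(Hg₂²⁺/Hg) − E°(I₂/I⁻).
So E°(Hg₂²⁺/Hg) = E°cell + E°(I₂/I⁻) = +0.260 + (+0.54) = +0.80 V.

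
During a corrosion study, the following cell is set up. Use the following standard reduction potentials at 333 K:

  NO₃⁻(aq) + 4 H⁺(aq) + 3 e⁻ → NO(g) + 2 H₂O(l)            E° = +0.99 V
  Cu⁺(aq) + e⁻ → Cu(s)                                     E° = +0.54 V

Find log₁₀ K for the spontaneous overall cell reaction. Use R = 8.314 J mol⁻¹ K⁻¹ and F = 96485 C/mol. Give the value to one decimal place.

20.4

Cathode: NO₃⁻/NO; anode: Cu⁺/Cu. E°cell = (+0.99) − (+0.54) = +0.45 V, with n = 3.
ΔG° = −nFE° = −RT ln K, so ln K = nFE°/(RT) = (3)(96485)(+0.45) / ((8.314)(333)) = 47.048.
log₁₀ K = 47.048 / ln 10 = 20.4.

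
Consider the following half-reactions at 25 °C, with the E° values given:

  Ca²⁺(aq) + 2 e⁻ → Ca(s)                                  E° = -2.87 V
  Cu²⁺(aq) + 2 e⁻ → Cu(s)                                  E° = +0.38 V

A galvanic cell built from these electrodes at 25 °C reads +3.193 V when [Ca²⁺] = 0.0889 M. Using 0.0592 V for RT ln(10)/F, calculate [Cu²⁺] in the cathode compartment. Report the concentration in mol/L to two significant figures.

0.0011 M

Cu²⁺/Cu is the cathode, Ca²⁺/Ca the anode: E°cell = +3.25 V, n = 2.
Overall reaction: Cu²⁺(aq) + Ca(s) → Cu(s) + Ca²⁺(aq); Q = [Ca²⁺]^1/[Cu²⁺]^1.
From E = E° − (0.0592/n) log Q: log Q = (E° − E)·n/0.0592 = (+3.25 − (+3.193))·2/0.0592 = 1.9257.
So 1·log[Cu²⁺] = 1·log(0.0889) − log Q = -1.0511 − (1.9257) = -2.9768; [Cu²⁺] = 10^(-2.9768) ≈ 0.0011 M.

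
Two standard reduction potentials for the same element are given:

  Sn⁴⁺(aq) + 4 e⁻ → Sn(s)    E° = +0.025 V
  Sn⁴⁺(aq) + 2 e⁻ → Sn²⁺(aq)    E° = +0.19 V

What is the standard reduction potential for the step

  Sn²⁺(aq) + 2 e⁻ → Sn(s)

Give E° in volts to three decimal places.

Sequential free energies add, so n₃E°₃ = n₁E°₁ + n₂E°₂.
With n₃ = 4, and the known step contributing 2×(+0.19) V, the unknown satisfies 2·E° = 4×(+0.025) − 2×(+0.19) = -0.280.
E° = -0.280 / 2 = -0.140 V.

-0.140 V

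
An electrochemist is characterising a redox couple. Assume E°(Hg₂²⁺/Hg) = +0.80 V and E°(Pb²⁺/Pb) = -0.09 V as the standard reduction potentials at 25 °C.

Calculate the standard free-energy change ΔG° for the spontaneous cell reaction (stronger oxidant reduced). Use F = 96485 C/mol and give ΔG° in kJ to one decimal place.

Hg₂²⁺/Hg (E° = +0.80 V) is the cathode; Pb²⁺/Pb (E° = -0.09 V) is the anode, so E°cell = +0.89 V.
Balancing electrons gives n = 2 (lcm of 2 and 2).
ΔG° = −nFE° = −(2)(96485)(+0.89) = -171,743 J = -171.7 kJ.

-171.7 kJ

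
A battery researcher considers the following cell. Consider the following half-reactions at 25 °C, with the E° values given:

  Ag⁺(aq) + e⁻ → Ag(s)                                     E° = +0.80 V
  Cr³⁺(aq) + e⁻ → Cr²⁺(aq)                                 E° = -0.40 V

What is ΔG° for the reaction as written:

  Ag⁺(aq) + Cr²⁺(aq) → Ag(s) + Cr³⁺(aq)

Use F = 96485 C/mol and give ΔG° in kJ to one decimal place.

-115.8 kJ

As written, Ag⁺/Ag is reduced (cathode) and Cr³⁺/Cr²⁺ is oxidised (anode), so E°cell = (+0.80) − (-0.40) = +1.20 V.
Balancing electrons gives n = 1.
ΔG° = −nFE° = −(1)(96485)(+1.20) = -115,782 J = -115.8 kJ.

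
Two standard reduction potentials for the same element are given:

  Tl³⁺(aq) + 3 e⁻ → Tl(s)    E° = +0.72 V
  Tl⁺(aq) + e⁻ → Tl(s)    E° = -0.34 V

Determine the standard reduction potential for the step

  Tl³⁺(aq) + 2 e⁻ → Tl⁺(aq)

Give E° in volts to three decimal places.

Sequential free energies add, so n₃E°₃ = n₁E°₁ + n₂E°₂.
With n₃ = 3, and the known step contributing 1×(-0.34) V, the unknown satisfies 2·E° = 3×(+0.72) − 1×(-0.34) = +2.500.
E° = +2.500 / 2 = +1.250 V.

+1.250 V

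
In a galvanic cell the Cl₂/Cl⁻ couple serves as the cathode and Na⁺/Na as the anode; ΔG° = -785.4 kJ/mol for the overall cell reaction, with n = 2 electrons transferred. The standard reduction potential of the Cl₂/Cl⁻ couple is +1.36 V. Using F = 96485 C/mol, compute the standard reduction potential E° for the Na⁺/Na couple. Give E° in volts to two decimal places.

E°cell = −ΔG°/(nF) = −(-785.4×10³)/((2)(96485)) = +4.070 V.
Since Cl₂/Cl⁻ is the cathode and Na⁺/Na the anode, E°cell = E°(Cl₂/Cl⁻) − E°(Na⁺/Na).
So E°(Na⁺/Na) = E°(Cl₂/Cl⁻) − E°cell = (+1.36) − (+4.070) = -2.71 V.

-2.71 V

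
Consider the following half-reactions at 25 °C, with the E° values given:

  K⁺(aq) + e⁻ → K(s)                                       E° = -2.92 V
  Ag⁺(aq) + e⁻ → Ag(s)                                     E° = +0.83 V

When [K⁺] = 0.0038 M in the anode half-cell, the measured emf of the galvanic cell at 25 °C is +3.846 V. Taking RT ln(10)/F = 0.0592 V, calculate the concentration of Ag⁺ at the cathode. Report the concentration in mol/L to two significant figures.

0.16 M

Ag⁺/Ag is the cathode, K⁺/K the anode: E°cell = +3.75 V, n = 1.
Overall reaction: Ag⁺(aq) + K(s) → Ag(s) + K⁺(aq); Q = [K⁺]^1/[Ag⁺]^1.
From E = E° − (0.0592/n) log Q: log Q = (E° − E)·n/0.0592 = (+3.75 − (+3.846))·1/0.0592 = -1.6216.
So 1·log[Ag⁺] = 1·log(0.0038) − log Q = -2.4202 − (-1.6216) = -0.7986; [Ag⁺] = 10^(-0.7986) ≈ 0.16 M.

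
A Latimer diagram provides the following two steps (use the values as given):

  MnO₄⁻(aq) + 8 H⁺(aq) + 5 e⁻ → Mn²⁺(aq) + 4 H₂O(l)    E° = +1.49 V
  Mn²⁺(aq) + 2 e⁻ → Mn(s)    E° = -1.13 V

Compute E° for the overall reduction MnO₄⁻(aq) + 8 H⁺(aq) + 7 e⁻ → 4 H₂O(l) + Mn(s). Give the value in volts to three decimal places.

Standard free energies of sequential steps add: ΔG°₃ = ΔG°₁ + ΔG°₂, so n₃E°₃ = n₁E°₁ + n₂E°₂.
E°₃ = (5×+1.49 + 2×-1.13) / 7 = (+5.190) / 7 = +0.741 V.

+0.741 V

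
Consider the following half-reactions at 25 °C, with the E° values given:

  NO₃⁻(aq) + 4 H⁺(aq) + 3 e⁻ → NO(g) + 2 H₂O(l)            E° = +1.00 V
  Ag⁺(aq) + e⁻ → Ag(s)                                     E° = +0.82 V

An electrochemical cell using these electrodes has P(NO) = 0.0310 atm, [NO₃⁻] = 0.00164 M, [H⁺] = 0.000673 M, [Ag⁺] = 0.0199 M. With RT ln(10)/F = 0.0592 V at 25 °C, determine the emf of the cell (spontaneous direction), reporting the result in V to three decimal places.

+0.005 V

NO₃⁻/NO is the cathode (higher E°), Ag⁺/Ag the anode: E°cell = +1.00 − (+0.82) = +0.18 V, n = 3.
Overall: NO₃⁻(aq) + 4 H⁺(aq) + 3 Ag(s) → NO(g) + 2 H₂O(l) + 3 Ag⁺(aq)
Q = P(NO)·[Ag⁺]^3 / ([NO₃⁻]·[H⁺]^4); log Q = 8.861.
E = E° − (0.0592/n) log Q = +0.18 − (0.0592/3)(8.861) = +0.005 V.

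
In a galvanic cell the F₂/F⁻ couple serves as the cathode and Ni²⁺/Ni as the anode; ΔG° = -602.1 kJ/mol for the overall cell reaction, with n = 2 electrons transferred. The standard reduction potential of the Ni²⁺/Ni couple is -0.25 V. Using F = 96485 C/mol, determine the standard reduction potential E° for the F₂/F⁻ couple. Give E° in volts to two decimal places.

E°cell = −ΔG°/(nF) = −(-602.1×10³)/((2)(96485)) = +3.120 V.
Since F₂/F⁻ is the cathode and Ni²⁺/Ni the anode, E°cell = E°(F₂/F⁻) − E°(Ni²⁺/Ni).
So E°(F₂/F⁻) = E°cell + E°(Ni²⁺/Ni) = +3.120 + (-0.25) = +2.87 V.

+2.87 V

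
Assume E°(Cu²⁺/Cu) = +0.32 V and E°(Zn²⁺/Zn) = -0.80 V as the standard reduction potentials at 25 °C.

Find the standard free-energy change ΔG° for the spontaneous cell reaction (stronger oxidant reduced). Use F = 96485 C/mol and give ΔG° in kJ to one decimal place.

Cu²⁺/Cu (E° = +0.32 V) is the cathode; Zn²⁺/Zn (E° = -0.80 V) is the anode, so E°cell = +1.12 V.
Balancing electrons gives n = 2 (lcm of 2 and 2).
ΔG° = −nFE° = −(2)(96485)(+1.12) = -216,126 J = -216.1 kJ.

-216.1 kJ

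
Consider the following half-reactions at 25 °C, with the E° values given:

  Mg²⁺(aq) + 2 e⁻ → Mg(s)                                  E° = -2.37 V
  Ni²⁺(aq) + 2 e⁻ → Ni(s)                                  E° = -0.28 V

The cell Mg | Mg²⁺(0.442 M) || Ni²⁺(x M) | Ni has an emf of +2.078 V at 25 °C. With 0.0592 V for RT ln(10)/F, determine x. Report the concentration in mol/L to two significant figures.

0.17 M

Ni²⁺/Ni is the cathode, Mg²⁺/Mg the anode: E°cell = +2.09 V, n = 2.
Overall reaction: Ni²⁺(aq) + Mg(s) → Ni(s) + Mg²⁺(aq); Q = [Mg²⁺]^1/[Ni²⁺]^1.
From E = E° − (0.0592/n) log Q: log Q = (E° − E)·n/0.0592 = (+2.09 − (+2.078))·2/0.0592 = 0.4054.
So 1·log[Ni²⁺] = 1·log(0.442) − log Q = -0.3546 − (0.4054) = -0.7600; [Ni²⁺] = 10^(-0.7600) ≈ 0.17 M.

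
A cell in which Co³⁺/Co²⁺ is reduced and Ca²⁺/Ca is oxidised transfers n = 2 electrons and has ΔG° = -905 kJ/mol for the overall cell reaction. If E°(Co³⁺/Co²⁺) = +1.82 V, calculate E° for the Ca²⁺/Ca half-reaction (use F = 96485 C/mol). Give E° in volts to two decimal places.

E°cell = −ΔG°/(nF) = −(-905×10³)/((2)(96485)) = +4.690 V.
Since Co³⁺/Co²⁺ is the cathode and Ca²⁺/Ca the anode, E°cell = E°(Co³⁺/Co²⁺) − E°(Ca²⁺/Ca).
So E°(Ca²⁺/Ca) = E°(Co³⁺/Co²⁺) − E°cell = (+1.82) − (+4.690) = -2.87 V.

-2.87 V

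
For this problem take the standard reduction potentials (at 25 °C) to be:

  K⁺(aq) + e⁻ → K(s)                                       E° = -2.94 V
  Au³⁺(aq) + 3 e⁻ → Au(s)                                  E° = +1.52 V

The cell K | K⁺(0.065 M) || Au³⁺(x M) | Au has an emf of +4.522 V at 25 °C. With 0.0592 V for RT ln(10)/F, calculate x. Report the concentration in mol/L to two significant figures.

0.38 M

Au³⁺/Au is the cathode, K⁺/K the anode: E°cell = +4.46 V, n = 3.
Overall reaction: Au³⁺(aq) + 3 K(s) → Au(s) + 3 K⁺(aq); Q = [K⁺]^3/[Au³⁺]^1.
From E = E° − (0.0592/n) log Q: log Q = (E° − E)·n/0.0592 = (+4.46 − (+4.522))·3/0.0592 = -3.1419.
So 1·log[Au³⁺] = 3·log(0.065) − log Q = -3.5613 − (-3.1419) = -0.4194; [Au³⁺] = 10^(-0.4194) ≈ 0.38 M.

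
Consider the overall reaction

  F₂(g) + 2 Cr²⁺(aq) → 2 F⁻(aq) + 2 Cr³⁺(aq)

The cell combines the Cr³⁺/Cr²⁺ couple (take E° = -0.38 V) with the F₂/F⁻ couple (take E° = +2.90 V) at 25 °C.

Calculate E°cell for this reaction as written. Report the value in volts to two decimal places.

+3.28 V

The F₂/F⁻ couple has the higher reduction potential, so it is the cathode; Cr³⁺/Cr²⁺ is oxidised at the anode.
E°cell = E°(cathode) − E°(anode) = (+2.90) − (-0.38) = +3.28 V.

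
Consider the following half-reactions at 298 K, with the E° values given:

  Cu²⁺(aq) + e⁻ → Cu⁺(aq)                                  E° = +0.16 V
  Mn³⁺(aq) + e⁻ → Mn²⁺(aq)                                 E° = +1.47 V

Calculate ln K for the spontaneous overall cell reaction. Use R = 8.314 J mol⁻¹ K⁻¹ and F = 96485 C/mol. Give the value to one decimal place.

51.0

Cathode: Mn³⁺/Mn²⁺; anode: Cu²⁺/Cu⁺. E°cell = (+1.47) − (+0.16) = +1.31 V, with n = 1.
ΔG° = −nFE° = −RT ln K, so ln K = nFE°/(RT) = (1)(96485)(+1.31) / ((8.314)(298)) = 51.016.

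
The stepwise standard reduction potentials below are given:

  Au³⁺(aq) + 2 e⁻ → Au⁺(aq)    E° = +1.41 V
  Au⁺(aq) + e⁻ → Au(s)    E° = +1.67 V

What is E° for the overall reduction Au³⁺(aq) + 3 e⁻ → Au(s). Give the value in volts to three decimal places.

+1.497 V

Adding the free-energy changes (−nFE°) of the two steps gives −n₃FE°₃ = −n₁FE°₁ − n₂FE°₂.
E°₃ = (2×+1.41 + 1×+1.67) / 3 = (+4.490) / 3 = +1.497 V.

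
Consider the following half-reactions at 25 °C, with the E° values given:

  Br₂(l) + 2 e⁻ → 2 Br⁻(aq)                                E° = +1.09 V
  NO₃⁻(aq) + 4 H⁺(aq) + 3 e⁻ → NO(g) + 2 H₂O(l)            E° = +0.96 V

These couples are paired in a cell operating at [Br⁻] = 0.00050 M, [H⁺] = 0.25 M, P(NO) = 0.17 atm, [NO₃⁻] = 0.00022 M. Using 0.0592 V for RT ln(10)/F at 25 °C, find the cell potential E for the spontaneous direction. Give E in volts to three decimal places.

Br₂/Br⁻ is the cathode (higher E°), NO₃⁻/NO the anode: E°cell = +1.09 − (+0.96) = +0.13 V, n = 6.
Overall: 3 Br₂(l) + 2 NO(g) + 4 H₂O(l) → 6 Br⁻(aq) + 2 NO₃⁻(aq) + 8 H⁺(aq)
Q = [Br⁻]^6·[NO₃⁻]^2·[H⁺]^8 / (P(NO)^2); log Q = -30.399.
E = E° − (0.0592/n) log Q = +0.13 − (0.0592/6)(-30.399) = +0.430 V.

+0.430 V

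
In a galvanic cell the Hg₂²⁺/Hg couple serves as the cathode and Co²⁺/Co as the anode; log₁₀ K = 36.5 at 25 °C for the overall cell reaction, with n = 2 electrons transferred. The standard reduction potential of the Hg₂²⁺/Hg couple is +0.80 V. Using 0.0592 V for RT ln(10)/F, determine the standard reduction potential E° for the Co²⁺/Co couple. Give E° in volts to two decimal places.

E°cell = (0.0592/n)·log K = (0.0592/2)(36.5) = +1.080 V.
Since Hg₂²⁺/Hg is the cathode and Co²⁺/Co the anode, E°cell = E°(Hg₂²⁺/Hg) − E°(Co²⁺/Co).
So E°(Co²⁺/Co) = E°(Hg₂²⁺/Hg) − E°cell = (+0.80) − (+1.080) = -0.28 V.

-0.28 V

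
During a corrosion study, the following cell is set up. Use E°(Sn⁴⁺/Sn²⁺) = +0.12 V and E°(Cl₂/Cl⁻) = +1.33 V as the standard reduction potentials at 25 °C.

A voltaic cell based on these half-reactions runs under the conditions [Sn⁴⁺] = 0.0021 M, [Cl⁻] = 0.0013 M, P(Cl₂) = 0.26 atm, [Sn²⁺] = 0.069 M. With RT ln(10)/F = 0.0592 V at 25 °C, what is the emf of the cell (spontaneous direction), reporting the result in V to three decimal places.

+1.408 V

Cl₂/Cl⁻ is the cathode (higher E°), Sn⁴⁺/Sn²⁺ the anode: E°cell = +1.33 − (+0.12) = +1.21 V, n = 2.
Overall: Cl₂(g) + Sn²⁺(aq) → 2 Cl⁻(aq) + Sn⁴⁺(aq)
Q = [Cl⁻]^2·[Sn⁴⁺] / (P(Cl₂)·[Sn²⁺]); log Q = -6.704.
E = E° − (0.0592/n) log Q = +1.21 − (0.0592/2)(-6.704) = +1.408 V.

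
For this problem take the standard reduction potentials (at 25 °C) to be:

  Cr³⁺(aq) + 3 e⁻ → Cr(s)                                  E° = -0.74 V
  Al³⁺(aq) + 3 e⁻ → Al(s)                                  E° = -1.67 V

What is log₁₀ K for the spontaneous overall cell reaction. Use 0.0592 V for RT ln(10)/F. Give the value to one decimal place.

Cathode: Cr³⁺/Cr; anode: Al³⁺/Al. E°cell = +0.93 V, n = 3.
log K = nE°cell / 0.0592 = (3)(+0.93) / 0.0592 = 47.1.

47.1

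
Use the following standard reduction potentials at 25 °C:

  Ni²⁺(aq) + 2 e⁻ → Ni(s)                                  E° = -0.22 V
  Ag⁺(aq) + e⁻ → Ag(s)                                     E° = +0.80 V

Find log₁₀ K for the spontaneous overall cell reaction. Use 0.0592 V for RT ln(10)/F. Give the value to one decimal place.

Cathode: Ag⁺/Ag; anode: Ni²⁺/Ni. E°cell = +1.02 V, n = 2.
log K = nE°cell / 0.0592 = (2)(+1.02) / 0.0592 = 34.5.

34.5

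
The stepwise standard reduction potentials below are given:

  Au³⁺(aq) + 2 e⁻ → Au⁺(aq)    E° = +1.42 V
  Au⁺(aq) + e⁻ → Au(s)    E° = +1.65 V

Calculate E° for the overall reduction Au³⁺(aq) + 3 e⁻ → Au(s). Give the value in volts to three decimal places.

+1.497 V

Standard free energies of sequential steps add: ΔG°₃ = ΔG°₁ + ΔG°₂, so n₃E°₃ = n₁E°₁ + n₂E°₂.
E°₃ = (2×+1.42 + 1×+1.65) / 3 = (+4.490) / 3 = +1.497 V.
E° values themselves are not directly additive — weighting by electron count is essential.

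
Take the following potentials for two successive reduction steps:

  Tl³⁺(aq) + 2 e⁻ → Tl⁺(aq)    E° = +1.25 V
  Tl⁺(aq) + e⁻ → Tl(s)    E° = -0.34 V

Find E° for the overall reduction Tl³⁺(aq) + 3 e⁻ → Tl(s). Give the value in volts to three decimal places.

+0.720 V

Adding the free-energy changes (−nFE°) of the two steps gives −n₃FE°₃ = −n₁FE°₁ − n₂FE°₂.
E°₃ = (2×+1.25 + 1×-0.34) / 3 = (+2.160) / 3 = +0.720 V.
Simply averaging or adding the two E° values would be wrong; the electron-weighted sum is required.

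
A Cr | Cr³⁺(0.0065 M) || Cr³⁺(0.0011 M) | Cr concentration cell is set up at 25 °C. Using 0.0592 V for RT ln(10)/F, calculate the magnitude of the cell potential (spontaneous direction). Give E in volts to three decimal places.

+0.015 V

For a concentration cell E°cell = 0. The 0.0065 M side is the cathode (reduction is favoured where [Cr³⁺] is higher).
With n = 3, E = −(0.0592/3) log([Cr³⁺]ₐₙ/[Cr³⁺]꜀ₐₜ) = −(0.0592/3) log(0.0011/0.0065) = −(0.0592/3)(-0.772) = +0.015 V.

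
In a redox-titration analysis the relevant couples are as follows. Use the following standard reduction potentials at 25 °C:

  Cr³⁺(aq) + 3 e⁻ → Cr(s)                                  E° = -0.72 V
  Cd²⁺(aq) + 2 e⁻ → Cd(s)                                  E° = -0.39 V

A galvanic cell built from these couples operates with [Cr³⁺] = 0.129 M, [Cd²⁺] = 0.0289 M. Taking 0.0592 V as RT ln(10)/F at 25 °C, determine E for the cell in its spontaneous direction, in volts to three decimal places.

Cd²⁺/Cd is the cathode (higher E°), Cr³⁺/Cr the anode: E°cell = -0.39 − (-0.72) = +0.33 V, n = 6.
Overall: 3 Cd²⁺(aq) + 2 Cr(s) → 3 Cd(s) + 2 Cr³⁺(aq)
Q = [Cr³⁺]^2 / ([Cd²⁺]^3); log Q = 2.838.
E = E° − (0.0592/n) log Q = +0.33 − (0.0592/6)(2.838) = +0.302 V.

+0.302 V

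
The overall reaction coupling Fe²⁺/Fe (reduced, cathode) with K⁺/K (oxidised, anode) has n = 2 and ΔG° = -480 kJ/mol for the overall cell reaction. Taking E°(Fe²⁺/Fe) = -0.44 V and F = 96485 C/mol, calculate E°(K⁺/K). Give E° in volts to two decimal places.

-2.93 V

E°cell = −ΔG°/(nF) = −(-480×10³)/((2)(96485)) = +2.487 V.
Since Fe²⁺/Fe is the cathode and K⁺/K the anode, E°cell = E°(Fe²⁺/Fe) − E°(K⁺/K).
So E°(K⁺/K) = E°(Fe²⁺/Fe) − E°cell = (-0.44) − (+2.487) = -2.93 V.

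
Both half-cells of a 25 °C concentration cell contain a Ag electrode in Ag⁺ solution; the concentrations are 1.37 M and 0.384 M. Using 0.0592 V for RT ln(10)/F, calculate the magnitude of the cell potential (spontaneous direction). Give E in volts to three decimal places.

+0.033 V

For a concentration cell E°cell = 0. The 1.37 M side is the cathode (reduction is favoured where [Ag⁺] is higher).
With n = 1, E = −(0.0592/1) log([Ag⁺]ₐₙ/[Ag⁺]꜀ₐₜ) = −(0.0592/1) log(0.384/1.37) = −(0.0592/1)(-0.552) = +0.033 V.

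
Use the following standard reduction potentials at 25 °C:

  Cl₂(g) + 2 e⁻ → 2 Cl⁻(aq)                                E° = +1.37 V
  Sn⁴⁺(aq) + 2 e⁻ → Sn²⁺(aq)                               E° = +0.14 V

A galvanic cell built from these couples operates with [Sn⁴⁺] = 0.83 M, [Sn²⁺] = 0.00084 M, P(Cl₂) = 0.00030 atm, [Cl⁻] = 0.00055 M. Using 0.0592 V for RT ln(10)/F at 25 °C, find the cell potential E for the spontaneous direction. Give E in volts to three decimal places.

+1.230 V

Cl₂/Cl⁻ is the cathode (higher E°), Sn⁴⁺/Sn²⁺ the anode: E°cell = +1.37 − (+0.14) = +1.23 V, n = 2.
Overall: Cl₂(g) + Sn²⁺(aq) → 2 Cl⁻(aq) + Sn⁴⁺(aq)
Q = [Cl⁻]^2·[Sn⁴⁺] / (P(Cl₂)·[Sn²⁺]); log Q = -0.002.
E = E° − (0.0592/n) log Q = +1.23 − (0.0592/2)(-0.002) = +1.230 V.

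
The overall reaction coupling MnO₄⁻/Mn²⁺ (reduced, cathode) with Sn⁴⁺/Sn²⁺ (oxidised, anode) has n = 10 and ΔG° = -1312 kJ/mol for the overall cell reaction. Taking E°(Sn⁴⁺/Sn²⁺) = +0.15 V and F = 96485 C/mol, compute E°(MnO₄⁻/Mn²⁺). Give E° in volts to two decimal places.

E°cell = −ΔG°/(nF) = −(-1312×10³)/((10)(96485)) = +1.360 V.
Since MnO₄⁻/Mn²⁺ is the cathode and Sn⁴⁺/Sn²⁺ the anode, E°cell = E°(MnO₄⁻/Mn²⁺) − E°(Sn⁴⁺/Sn²⁺).
So E°(MnO₄⁻/Mn²⁺) = E°cell + E°(Sn⁴⁺/Sn²⁺) = +1.360 + (+0.15) = +1.51 V.

+1.51 V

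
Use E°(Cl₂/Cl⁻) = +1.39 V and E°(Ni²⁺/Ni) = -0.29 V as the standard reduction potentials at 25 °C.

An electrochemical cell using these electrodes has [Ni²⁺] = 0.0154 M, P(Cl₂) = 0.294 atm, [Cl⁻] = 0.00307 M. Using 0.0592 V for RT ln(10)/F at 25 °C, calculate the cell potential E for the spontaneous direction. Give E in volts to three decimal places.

Cl₂/Cl⁻ is the cathode (higher E°), Ni²⁺/Ni the anode: E°cell = +1.39 − (-0.29) = +1.68 V, n = 2.
Overall: Cl₂(g) + Ni(s) → 2 Cl⁻(aq) + Ni²⁺(aq)
Q = [Cl⁻]^2·[Ni²⁺] / (P(Cl₂)); log Q = -6.307.
E = E° − (0.0592/n) log Q = +1.68 − (0.0592/2)(-6.307) = +1.867 V.

+1.867 V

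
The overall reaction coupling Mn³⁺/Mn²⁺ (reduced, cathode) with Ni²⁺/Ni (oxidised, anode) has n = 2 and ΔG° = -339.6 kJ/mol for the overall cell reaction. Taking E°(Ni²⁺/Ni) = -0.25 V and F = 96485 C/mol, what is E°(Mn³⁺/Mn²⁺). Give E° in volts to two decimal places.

+1.51 V

E°cell = −ΔG°/(nF) = −(-339.6×10³)/((2)(96485)) = +1.760 V.
Since Mn³⁺/Mn²⁺ is the cathode and Ni²⁺/Ni the anode, E°cell = E°(Mn³⁺/Mn²⁺) − E°(Ni²⁺/Ni).
So E°(Mn³⁺/Mn²⁺) = E°cell + E°(Ni²⁺/Ni) = +1.760 + (-0.25) = +1.51 V.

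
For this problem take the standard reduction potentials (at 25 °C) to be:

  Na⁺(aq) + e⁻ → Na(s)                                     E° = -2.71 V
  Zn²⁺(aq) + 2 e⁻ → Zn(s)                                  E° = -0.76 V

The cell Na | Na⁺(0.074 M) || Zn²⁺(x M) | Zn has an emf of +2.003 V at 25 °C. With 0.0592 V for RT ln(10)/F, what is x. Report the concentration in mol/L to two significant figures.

0.34 M

Zn²⁺/Zn is the cathode, Na⁺/Na the anode: E°cell = +1.95 V, n = 2.
Overall reaction: Zn²⁺(aq) + 2 Na(s) → Zn(s) + 2 Na⁺(aq); Q = [Na⁺]^2/[Zn²⁺]^1.
From E = E° − (0.0592/n) log Q: log Q = (E° − E)·n/0.0592 = (+1.95 − (+2.003))·2/0.0592 = -1.7905.
So 1·log[Zn²⁺] = 2·log(0.074) − log Q = -2.2615 − (-1.7905) = -0.4710; [Zn²⁺] = 10^(-0.4710) ≈ 0.34 M.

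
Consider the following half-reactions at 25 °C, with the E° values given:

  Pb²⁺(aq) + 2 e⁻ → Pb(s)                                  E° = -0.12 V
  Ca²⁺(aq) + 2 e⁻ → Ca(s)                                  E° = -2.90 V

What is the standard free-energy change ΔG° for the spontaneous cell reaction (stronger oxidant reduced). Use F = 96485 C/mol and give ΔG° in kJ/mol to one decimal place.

Pb²⁺/Pb (E° = -0.12 V) is the cathode; Ca²⁺/Ca (E° = -2.90 V) is the anode, so E°cell = +2.78 V.
Balancing electrons gives n = 2 (lcm of 2 and 2).
ΔG° = −nFE° = −(2)(96485)(+2.78) = -536,457 J = -536.5 kJ/mol.

-536.5 kJ/mol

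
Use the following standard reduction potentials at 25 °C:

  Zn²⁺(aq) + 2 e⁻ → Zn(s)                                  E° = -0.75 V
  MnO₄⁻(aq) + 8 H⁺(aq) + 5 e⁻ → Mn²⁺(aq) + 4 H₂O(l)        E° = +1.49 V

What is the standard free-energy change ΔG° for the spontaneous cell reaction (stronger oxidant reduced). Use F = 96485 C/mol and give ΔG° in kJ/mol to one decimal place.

-2161.3 kJ/mol

MnO₄⁻/Mn²⁺ (E° = +1.49 V) is the cathode; Zn²⁺/Zn (E° = -0.75 V) is the anode, so E°cell = +2.24 V.
Balancing electrons gives n = 10 (lcm of 5 and 2).
ΔG° = −nFE° = −(10)(96485)(+2.24) = -2,161,264 J = -2161.3 kJ/mol.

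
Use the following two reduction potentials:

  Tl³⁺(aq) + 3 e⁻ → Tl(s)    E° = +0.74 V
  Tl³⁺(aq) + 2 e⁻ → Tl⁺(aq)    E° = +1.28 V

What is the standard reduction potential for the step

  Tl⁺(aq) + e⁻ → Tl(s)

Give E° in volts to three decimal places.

Sequential free energies add, so n₃E°₃ = n₁E°₁ + n₂E°₂.
With n₃ = 3, and the known step contributing 2×(+1.28) V, the unknown satisfies 1·E° = 3×(+0.74) − 2×(+1.28) = -0.340.
E° = -0.340 / 1 = -0.340 V.

-0.340 V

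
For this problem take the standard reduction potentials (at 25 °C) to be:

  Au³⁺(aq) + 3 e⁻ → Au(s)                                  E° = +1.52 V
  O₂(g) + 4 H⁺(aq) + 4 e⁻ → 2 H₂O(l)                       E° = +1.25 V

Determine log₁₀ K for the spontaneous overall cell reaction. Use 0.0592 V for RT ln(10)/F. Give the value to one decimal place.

Cathode: Au³⁺/Au; anode: O₂/H₂O. E°cell = +0.27 V, n = 12.
log K = nE°cell / 0.0592 = (12)(+0.27) / 0.0592 = 54.7.

54.7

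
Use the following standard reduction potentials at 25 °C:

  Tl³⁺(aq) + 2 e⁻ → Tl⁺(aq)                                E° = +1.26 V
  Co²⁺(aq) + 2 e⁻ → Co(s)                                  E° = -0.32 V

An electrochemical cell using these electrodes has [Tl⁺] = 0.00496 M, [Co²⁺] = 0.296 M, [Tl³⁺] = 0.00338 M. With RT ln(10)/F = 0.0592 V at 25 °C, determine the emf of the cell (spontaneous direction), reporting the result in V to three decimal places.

Tl³⁺/Tl⁺ is the cathode (higher E°), Co²⁺/Co the anode: E°cell = +1.26 − (-0.32) = +1.58 V, n = 2.
Overall: Tl³⁺(aq) + Co(s) → Tl⁺(aq) + Co²⁺(aq)
Q = [Tl⁺]·[Co²⁺] / ([Tl³⁺]); log Q = -0.362.
E = E° − (0.0592/n) log Q = +1.58 − (0.0592/2)(-0.362) = +1.591 V.

+1.591 V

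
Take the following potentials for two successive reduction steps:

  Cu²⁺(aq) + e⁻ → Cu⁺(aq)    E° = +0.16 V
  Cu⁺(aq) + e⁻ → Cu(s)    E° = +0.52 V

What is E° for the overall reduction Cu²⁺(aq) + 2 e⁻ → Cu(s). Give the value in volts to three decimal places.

Standard free energies of sequential steps add: ΔG°₃ = ΔG°₁ + ΔG°₂, so n₃E°₃ = n₁E°₁ + n₂E°₂.
E°₃ = (1×+0.16 + 1×+0.52) / 2 = (+0.680) / 2 = +0.340 V.

+0.340 V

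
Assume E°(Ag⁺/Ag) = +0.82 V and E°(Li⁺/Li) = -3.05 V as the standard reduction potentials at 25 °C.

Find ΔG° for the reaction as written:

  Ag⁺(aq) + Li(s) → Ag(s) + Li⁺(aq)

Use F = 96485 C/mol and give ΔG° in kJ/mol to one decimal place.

-373.4 kJ/mol

As written, Ag⁺/Ag is reduced (cathode) and Li⁺/Li is oxidised (anode), so E°cell = (+0.82) − (-3.05) = +3.87 V.
Balancing electrons gives n = 1.
ΔG° = −nFE° = −(1)(96485)(+3.87) = -373,397 J = -373.4 kJ/mol.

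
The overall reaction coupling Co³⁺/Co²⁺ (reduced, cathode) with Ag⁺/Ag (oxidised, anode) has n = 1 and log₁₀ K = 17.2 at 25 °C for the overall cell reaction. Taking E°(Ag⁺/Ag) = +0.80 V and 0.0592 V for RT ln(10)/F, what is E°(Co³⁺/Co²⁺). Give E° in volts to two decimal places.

E°cell = (0.0592/n)·log K = (0.0592/1)(17.2) = +1.018 V.
Since Co³⁺/Co²⁺ is the cathode and Ag⁺/Ag the anode, E°cell = E°(Co³⁺/Co²⁺) − E°(Ag⁺/Ag).
So E°(Co³⁺/Co²⁺) = E°cell + E°(Ag⁺/Ag) = +1.018 + (+0.80) = +1.82 V.

+1.82 V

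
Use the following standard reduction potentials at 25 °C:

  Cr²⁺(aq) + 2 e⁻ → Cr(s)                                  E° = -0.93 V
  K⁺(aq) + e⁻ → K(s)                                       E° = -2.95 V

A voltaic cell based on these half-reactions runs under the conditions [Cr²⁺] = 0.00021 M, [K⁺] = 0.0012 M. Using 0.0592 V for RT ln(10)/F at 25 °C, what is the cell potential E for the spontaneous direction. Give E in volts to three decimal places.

Cr²⁺/Cr is the cathode (higher E°), K⁺/K the anode: E°cell = -0.93 − (-2.95) = +2.02 V, n = 2.
Overall: Cr²⁺(aq) + 2 K(s) → Cr(s) + 2 K⁺(aq)
Q = [K⁺]^2 / ([Cr²⁺]); log Q = -2.164.
E = E° − (0.0592/n) log Q = +2.02 − (0.0592/2)(-2.164) = +2.084 V.

+2.084 V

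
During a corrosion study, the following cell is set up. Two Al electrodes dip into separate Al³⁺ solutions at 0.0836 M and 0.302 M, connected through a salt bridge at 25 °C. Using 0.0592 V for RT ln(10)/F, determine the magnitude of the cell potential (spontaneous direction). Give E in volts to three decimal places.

For a concentration cell E°cell = 0. The 0.302 M side is the cathode (reduction is favoured where [Al³⁺] is higher).
With n = 3, E = −(0.0592/3) log([Al³⁺]ₐₙ/[Al³⁺]꜀ₐₜ) = −(0.0592/3) log(0.0836/0.302) = −(0.0592/3)(-0.558) = +0.011 V.

+0.011 V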